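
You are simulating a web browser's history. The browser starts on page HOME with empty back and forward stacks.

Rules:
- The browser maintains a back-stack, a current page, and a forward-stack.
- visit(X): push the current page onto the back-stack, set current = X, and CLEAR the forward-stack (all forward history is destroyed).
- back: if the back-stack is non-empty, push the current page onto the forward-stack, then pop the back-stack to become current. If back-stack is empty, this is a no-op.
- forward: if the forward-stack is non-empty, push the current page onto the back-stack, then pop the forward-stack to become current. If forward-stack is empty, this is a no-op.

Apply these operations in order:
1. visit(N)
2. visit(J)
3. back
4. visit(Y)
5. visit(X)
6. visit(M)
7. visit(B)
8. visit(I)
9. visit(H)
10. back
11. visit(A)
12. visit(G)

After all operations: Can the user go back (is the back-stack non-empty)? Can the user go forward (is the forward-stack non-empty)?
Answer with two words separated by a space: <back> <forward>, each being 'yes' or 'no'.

After 1 (visit(N)): cur=N back=1 fwd=0
After 2 (visit(J)): cur=J back=2 fwd=0
After 3 (back): cur=N back=1 fwd=1
After 4 (visit(Y)): cur=Y back=2 fwd=0
After 5 (visit(X)): cur=X back=3 fwd=0
After 6 (visit(M)): cur=M back=4 fwd=0
After 7 (visit(B)): cur=B back=5 fwd=0
After 8 (visit(I)): cur=I back=6 fwd=0
After 9 (visit(H)): cur=H back=7 fwd=0
After 10 (back): cur=I back=6 fwd=1
After 11 (visit(A)): cur=A back=7 fwd=0
After 12 (visit(G)): cur=G back=8 fwd=0

Answer: yes no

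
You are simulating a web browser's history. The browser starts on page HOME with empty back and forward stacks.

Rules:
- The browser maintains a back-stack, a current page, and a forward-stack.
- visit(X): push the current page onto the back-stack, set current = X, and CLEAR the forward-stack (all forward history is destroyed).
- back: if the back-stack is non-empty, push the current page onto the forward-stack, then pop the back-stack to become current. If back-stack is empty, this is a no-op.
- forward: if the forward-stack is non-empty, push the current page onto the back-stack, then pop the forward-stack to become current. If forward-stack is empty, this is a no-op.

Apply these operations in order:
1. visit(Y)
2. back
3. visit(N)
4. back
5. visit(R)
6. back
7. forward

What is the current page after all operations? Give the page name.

Answer: R

Derivation:
After 1 (visit(Y)): cur=Y back=1 fwd=0
After 2 (back): cur=HOME back=0 fwd=1
After 3 (visit(N)): cur=N back=1 fwd=0
After 4 (back): cur=HOME back=0 fwd=1
After 5 (visit(R)): cur=R back=1 fwd=0
After 6 (back): cur=HOME back=0 fwd=1
After 7 (forward): cur=R back=1 fwd=0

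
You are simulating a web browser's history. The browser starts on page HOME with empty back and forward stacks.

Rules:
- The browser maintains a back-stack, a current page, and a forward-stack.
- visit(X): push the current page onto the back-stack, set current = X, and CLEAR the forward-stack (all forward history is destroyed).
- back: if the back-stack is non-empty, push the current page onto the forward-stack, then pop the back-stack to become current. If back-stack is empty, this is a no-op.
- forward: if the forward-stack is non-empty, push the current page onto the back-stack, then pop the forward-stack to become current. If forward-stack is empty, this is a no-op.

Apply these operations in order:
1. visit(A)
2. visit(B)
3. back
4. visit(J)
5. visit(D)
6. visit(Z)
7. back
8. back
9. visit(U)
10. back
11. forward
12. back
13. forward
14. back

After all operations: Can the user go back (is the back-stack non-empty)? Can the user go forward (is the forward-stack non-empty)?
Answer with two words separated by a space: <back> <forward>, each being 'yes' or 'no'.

After 1 (visit(A)): cur=A back=1 fwd=0
After 2 (visit(B)): cur=B back=2 fwd=0
After 3 (back): cur=A back=1 fwd=1
After 4 (visit(J)): cur=J back=2 fwd=0
After 5 (visit(D)): cur=D back=3 fwd=0
After 6 (visit(Z)): cur=Z back=4 fwd=0
After 7 (back): cur=D back=3 fwd=1
After 8 (back): cur=J back=2 fwd=2
After 9 (visit(U)): cur=U back=3 fwd=0
After 10 (back): cur=J back=2 fwd=1
After 11 (forward): cur=U back=3 fwd=0
After 12 (back): cur=J back=2 fwd=1
After 13 (forward): cur=U back=3 fwd=0
After 14 (back): cur=J back=2 fwd=1

Answer: yes yes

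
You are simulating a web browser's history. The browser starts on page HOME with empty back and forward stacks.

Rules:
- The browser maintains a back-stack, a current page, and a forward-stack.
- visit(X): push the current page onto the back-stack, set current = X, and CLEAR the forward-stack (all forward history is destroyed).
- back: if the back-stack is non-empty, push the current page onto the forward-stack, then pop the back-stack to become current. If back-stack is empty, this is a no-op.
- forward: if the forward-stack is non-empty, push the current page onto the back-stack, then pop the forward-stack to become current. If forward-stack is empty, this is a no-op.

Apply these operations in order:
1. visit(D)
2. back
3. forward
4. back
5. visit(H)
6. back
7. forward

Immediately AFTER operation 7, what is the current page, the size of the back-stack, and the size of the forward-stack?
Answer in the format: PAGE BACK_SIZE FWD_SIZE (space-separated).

After 1 (visit(D)): cur=D back=1 fwd=0
After 2 (back): cur=HOME back=0 fwd=1
After 3 (forward): cur=D back=1 fwd=0
After 4 (back): cur=HOME back=0 fwd=1
After 5 (visit(H)): cur=H back=1 fwd=0
After 6 (back): cur=HOME back=0 fwd=1
After 7 (forward): cur=H back=1 fwd=0

H 1 0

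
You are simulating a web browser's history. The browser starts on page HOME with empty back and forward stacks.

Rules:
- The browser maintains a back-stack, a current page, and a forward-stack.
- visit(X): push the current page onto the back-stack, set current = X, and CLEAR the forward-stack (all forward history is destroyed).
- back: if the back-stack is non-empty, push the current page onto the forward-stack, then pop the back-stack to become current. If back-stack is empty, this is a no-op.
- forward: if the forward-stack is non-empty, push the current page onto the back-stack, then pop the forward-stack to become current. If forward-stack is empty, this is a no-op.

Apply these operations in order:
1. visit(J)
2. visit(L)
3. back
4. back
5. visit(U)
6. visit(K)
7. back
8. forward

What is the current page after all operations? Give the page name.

After 1 (visit(J)): cur=J back=1 fwd=0
After 2 (visit(L)): cur=L back=2 fwd=0
After 3 (back): cur=J back=1 fwd=1
After 4 (back): cur=HOME back=0 fwd=2
After 5 (visit(U)): cur=U back=1 fwd=0
After 6 (visit(K)): cur=K back=2 fwd=0
After 7 (back): cur=U back=1 fwd=1
After 8 (forward): cur=K back=2 fwd=0

Answer: K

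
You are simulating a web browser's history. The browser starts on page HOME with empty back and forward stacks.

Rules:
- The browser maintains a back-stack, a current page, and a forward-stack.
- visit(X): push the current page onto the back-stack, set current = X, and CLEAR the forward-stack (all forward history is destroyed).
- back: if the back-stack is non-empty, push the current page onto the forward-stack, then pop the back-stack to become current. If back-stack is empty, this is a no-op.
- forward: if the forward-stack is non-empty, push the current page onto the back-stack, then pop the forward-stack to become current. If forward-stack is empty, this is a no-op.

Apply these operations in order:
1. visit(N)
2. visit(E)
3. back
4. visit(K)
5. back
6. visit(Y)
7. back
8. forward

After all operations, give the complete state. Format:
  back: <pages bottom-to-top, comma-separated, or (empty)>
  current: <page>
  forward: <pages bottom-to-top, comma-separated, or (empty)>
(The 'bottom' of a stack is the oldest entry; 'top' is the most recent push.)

After 1 (visit(N)): cur=N back=1 fwd=0
After 2 (visit(E)): cur=E back=2 fwd=0
After 3 (back): cur=N back=1 fwd=1
After 4 (visit(K)): cur=K back=2 fwd=0
After 5 (back): cur=N back=1 fwd=1
After 6 (visit(Y)): cur=Y back=2 fwd=0
After 7 (back): cur=N back=1 fwd=1
After 8 (forward): cur=Y back=2 fwd=0

Answer: back: HOME,N
current: Y
forward: (empty)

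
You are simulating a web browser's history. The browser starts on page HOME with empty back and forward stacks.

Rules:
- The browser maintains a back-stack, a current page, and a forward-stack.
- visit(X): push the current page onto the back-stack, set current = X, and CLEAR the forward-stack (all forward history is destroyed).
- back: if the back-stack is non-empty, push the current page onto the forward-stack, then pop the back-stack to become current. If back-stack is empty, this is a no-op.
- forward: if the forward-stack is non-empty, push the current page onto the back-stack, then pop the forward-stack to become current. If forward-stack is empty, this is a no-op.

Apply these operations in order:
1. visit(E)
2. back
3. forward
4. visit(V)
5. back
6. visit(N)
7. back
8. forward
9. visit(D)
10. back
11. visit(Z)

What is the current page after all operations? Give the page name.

Answer: Z

Derivation:
After 1 (visit(E)): cur=E back=1 fwd=0
After 2 (back): cur=HOME back=0 fwd=1
After 3 (forward): cur=E back=1 fwd=0
After 4 (visit(V)): cur=V back=2 fwd=0
After 5 (back): cur=E back=1 fwd=1
After 6 (visit(N)): cur=N back=2 fwd=0
After 7 (back): cur=E back=1 fwd=1
After 8 (forward): cur=N back=2 fwd=0
After 9 (visit(D)): cur=D back=3 fwd=0
After 10 (back): cur=N back=2 fwd=1
After 11 (visit(Z)): cur=Z back=3 fwd=0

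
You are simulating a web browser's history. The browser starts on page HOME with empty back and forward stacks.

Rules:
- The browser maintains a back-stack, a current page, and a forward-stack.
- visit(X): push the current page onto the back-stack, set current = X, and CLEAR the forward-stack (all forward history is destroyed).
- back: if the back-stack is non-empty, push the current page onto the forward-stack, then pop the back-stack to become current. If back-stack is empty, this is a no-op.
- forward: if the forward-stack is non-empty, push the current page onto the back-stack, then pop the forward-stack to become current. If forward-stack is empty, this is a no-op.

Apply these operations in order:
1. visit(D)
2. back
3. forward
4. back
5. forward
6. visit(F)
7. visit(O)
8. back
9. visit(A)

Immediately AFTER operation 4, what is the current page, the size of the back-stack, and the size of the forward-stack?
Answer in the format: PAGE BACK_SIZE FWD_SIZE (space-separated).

After 1 (visit(D)): cur=D back=1 fwd=0
After 2 (back): cur=HOME back=0 fwd=1
After 3 (forward): cur=D back=1 fwd=0
After 4 (back): cur=HOME back=0 fwd=1

HOME 0 1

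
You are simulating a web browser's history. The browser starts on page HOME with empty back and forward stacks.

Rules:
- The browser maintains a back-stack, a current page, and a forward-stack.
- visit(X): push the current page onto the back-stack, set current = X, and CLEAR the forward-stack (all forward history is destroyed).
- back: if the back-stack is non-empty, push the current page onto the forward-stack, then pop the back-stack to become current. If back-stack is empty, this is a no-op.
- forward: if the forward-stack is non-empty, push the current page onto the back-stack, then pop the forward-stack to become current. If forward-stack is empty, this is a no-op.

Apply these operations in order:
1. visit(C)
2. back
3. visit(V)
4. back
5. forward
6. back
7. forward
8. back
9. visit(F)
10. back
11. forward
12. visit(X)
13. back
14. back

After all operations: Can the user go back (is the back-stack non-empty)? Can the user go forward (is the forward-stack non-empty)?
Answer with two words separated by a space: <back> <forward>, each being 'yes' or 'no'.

After 1 (visit(C)): cur=C back=1 fwd=0
After 2 (back): cur=HOME back=0 fwd=1
After 3 (visit(V)): cur=V back=1 fwd=0
After 4 (back): cur=HOME back=0 fwd=1
After 5 (forward): cur=V back=1 fwd=0
After 6 (back): cur=HOME back=0 fwd=1
After 7 (forward): cur=V back=1 fwd=0
After 8 (back): cur=HOME back=0 fwd=1
After 9 (visit(F)): cur=F back=1 fwd=0
After 10 (back): cur=HOME back=0 fwd=1
After 11 (forward): cur=F back=1 fwd=0
After 12 (visit(X)): cur=X back=2 fwd=0
After 13 (back): cur=F back=1 fwd=1
After 14 (back): cur=HOME back=0 fwd=2

Answer: no yes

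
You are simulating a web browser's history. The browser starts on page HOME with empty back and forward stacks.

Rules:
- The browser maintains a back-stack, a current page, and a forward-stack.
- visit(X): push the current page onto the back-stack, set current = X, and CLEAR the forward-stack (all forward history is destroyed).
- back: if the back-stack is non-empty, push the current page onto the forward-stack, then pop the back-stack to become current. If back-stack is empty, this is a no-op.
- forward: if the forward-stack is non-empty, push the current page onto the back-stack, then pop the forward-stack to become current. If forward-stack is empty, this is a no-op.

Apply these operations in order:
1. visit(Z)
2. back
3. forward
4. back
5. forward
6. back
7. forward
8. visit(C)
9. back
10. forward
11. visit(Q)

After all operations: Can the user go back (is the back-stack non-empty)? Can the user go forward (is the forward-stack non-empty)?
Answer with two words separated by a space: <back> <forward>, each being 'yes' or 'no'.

Answer: yes no

Derivation:
After 1 (visit(Z)): cur=Z back=1 fwd=0
After 2 (back): cur=HOME back=0 fwd=1
After 3 (forward): cur=Z back=1 fwd=0
After 4 (back): cur=HOME back=0 fwd=1
After 5 (forward): cur=Z back=1 fwd=0
After 6 (back): cur=HOME back=0 fwd=1
After 7 (forward): cur=Z back=1 fwd=0
After 8 (visit(C)): cur=C back=2 fwd=0
After 9 (back): cur=Z back=1 fwd=1
After 10 (forward): cur=C back=2 fwd=0
After 11 (visit(Q)): cur=Q back=3 fwd=0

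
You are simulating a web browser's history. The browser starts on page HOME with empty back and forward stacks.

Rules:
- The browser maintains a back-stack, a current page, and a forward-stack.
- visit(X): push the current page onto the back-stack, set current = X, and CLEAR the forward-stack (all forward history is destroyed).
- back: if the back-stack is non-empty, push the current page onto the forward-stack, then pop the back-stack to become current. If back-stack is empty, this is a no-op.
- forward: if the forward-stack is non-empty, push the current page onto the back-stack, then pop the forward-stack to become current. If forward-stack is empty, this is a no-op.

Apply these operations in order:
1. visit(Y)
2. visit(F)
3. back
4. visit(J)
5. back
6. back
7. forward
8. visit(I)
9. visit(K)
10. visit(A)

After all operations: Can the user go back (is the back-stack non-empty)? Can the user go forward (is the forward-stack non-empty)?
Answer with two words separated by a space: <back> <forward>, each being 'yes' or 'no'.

After 1 (visit(Y)): cur=Y back=1 fwd=0
After 2 (visit(F)): cur=F back=2 fwd=0
After 3 (back): cur=Y back=1 fwd=1
After 4 (visit(J)): cur=J back=2 fwd=0
After 5 (back): cur=Y back=1 fwd=1
After 6 (back): cur=HOME back=0 fwd=2
After 7 (forward): cur=Y back=1 fwd=1
After 8 (visit(I)): cur=I back=2 fwd=0
After 9 (visit(K)): cur=K back=3 fwd=0
After 10 (visit(A)): cur=A back=4 fwd=0

Answer: yes no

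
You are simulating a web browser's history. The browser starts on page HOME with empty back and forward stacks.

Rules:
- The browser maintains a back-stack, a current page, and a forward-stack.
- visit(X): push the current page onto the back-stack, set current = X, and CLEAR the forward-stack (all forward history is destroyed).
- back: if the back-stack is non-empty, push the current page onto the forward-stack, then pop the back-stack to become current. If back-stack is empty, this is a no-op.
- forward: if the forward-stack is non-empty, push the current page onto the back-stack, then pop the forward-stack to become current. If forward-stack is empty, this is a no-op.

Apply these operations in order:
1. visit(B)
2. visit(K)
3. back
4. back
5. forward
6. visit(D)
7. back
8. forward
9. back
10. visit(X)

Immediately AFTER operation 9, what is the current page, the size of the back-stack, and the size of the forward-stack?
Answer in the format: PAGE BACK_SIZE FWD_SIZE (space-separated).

After 1 (visit(B)): cur=B back=1 fwd=0
After 2 (visit(K)): cur=K back=2 fwd=0
After 3 (back): cur=B back=1 fwd=1
After 4 (back): cur=HOME back=0 fwd=2
After 5 (forward): cur=B back=1 fwd=1
After 6 (visit(D)): cur=D back=2 fwd=0
After 7 (back): cur=B back=1 fwd=1
After 8 (forward): cur=D back=2 fwd=0
After 9 (back): cur=B back=1 fwd=1

B 1 1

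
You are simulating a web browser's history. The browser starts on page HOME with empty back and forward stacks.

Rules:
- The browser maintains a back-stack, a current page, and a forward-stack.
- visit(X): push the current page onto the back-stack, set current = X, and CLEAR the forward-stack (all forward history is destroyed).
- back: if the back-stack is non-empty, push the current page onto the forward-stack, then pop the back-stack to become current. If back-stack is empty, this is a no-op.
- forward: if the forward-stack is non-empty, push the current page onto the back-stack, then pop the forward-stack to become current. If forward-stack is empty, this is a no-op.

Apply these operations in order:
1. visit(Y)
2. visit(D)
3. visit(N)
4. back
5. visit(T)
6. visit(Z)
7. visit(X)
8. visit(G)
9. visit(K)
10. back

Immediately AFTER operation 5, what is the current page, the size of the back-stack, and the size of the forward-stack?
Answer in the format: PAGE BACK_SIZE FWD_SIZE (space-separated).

After 1 (visit(Y)): cur=Y back=1 fwd=0
After 2 (visit(D)): cur=D back=2 fwd=0
After 3 (visit(N)): cur=N back=3 fwd=0
After 4 (back): cur=D back=2 fwd=1
After 5 (visit(T)): cur=T back=3 fwd=0

T 3 0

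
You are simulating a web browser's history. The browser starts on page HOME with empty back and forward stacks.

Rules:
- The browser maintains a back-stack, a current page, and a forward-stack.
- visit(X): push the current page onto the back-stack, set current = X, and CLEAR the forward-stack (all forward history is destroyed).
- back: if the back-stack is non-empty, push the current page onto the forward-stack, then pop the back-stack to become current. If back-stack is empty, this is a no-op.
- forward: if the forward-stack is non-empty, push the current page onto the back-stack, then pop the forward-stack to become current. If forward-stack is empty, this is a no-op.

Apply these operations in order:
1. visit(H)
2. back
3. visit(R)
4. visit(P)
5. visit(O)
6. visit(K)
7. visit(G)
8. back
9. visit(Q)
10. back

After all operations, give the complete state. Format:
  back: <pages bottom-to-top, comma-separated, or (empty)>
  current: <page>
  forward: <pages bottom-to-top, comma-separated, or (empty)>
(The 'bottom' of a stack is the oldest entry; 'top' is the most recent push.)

After 1 (visit(H)): cur=H back=1 fwd=0
After 2 (back): cur=HOME back=0 fwd=1
After 3 (visit(R)): cur=R back=1 fwd=0
After 4 (visit(P)): cur=P back=2 fwd=0
After 5 (visit(O)): cur=O back=3 fwd=0
After 6 (visit(K)): cur=K back=4 fwd=0
After 7 (visit(G)): cur=G back=5 fwd=0
After 8 (back): cur=K back=4 fwd=1
After 9 (visit(Q)): cur=Q back=5 fwd=0
After 10 (back): cur=K back=4 fwd=1

Answer: back: HOME,R,P,O
current: K
forward: Q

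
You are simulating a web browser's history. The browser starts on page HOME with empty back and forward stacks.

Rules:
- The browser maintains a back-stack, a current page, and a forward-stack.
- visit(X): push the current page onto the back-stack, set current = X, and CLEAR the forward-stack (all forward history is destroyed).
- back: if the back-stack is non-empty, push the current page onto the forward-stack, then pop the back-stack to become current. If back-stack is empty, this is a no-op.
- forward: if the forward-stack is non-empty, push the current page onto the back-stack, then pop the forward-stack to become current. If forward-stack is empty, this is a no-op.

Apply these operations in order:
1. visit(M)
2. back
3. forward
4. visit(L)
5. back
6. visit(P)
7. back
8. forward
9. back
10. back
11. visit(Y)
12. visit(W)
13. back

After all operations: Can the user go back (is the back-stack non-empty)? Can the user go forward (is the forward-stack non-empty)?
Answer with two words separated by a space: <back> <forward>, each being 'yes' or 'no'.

Answer: yes yes

Derivation:
After 1 (visit(M)): cur=M back=1 fwd=0
After 2 (back): cur=HOME back=0 fwd=1
After 3 (forward): cur=M back=1 fwd=0
After 4 (visit(L)): cur=L back=2 fwd=0
After 5 (back): cur=M back=1 fwd=1
After 6 (visit(P)): cur=P back=2 fwd=0
After 7 (back): cur=M back=1 fwd=1
After 8 (forward): cur=P back=2 fwd=0
After 9 (back): cur=M back=1 fwd=1
After 10 (back): cur=HOME back=0 fwd=2
After 11 (visit(Y)): cur=Y back=1 fwd=0
After 12 (visit(W)): cur=W back=2 fwd=0
After 13 (back): cur=Y back=1 fwd=1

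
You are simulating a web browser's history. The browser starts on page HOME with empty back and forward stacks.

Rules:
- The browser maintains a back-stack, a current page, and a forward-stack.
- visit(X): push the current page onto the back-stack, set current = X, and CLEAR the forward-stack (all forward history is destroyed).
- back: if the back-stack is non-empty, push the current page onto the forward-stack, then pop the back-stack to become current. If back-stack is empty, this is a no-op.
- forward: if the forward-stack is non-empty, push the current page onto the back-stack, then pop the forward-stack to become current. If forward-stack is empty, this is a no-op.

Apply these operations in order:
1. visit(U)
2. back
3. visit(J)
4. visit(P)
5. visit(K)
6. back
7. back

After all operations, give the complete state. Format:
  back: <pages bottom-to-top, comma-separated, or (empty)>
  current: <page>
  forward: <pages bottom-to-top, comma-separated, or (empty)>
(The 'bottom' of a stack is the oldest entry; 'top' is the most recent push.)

After 1 (visit(U)): cur=U back=1 fwd=0
After 2 (back): cur=HOME back=0 fwd=1
After 3 (visit(J)): cur=J back=1 fwd=0
After 4 (visit(P)): cur=P back=2 fwd=0
After 5 (visit(K)): cur=K back=3 fwd=0
After 6 (back): cur=P back=2 fwd=1
After 7 (back): cur=J back=1 fwd=2

Answer: back: HOME
current: J
forward: K,P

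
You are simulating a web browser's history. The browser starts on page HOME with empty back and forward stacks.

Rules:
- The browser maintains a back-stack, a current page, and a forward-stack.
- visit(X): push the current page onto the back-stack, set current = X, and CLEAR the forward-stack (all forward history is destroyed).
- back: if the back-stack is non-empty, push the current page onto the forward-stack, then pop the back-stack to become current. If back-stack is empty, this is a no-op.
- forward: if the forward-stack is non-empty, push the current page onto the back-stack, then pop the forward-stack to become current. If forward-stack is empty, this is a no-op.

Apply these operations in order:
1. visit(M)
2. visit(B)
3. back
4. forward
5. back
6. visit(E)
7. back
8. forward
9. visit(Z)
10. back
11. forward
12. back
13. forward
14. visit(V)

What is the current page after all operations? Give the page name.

Answer: V

Derivation:
After 1 (visit(M)): cur=M back=1 fwd=0
After 2 (visit(B)): cur=B back=2 fwd=0
After 3 (back): cur=M back=1 fwd=1
After 4 (forward): cur=B back=2 fwd=0
After 5 (back): cur=M back=1 fwd=1
After 6 (visit(E)): cur=E back=2 fwd=0
After 7 (back): cur=M back=1 fwd=1
After 8 (forward): cur=E back=2 fwd=0
After 9 (visit(Z)): cur=Z back=3 fwd=0
After 10 (back): cur=E back=2 fwd=1
After 11 (forward): cur=Z back=3 fwd=0
After 12 (back): cur=E back=2 fwd=1
After 13 (forward): cur=Z back=3 fwd=0
After 14 (visit(V)): cur=V back=4 fwd=0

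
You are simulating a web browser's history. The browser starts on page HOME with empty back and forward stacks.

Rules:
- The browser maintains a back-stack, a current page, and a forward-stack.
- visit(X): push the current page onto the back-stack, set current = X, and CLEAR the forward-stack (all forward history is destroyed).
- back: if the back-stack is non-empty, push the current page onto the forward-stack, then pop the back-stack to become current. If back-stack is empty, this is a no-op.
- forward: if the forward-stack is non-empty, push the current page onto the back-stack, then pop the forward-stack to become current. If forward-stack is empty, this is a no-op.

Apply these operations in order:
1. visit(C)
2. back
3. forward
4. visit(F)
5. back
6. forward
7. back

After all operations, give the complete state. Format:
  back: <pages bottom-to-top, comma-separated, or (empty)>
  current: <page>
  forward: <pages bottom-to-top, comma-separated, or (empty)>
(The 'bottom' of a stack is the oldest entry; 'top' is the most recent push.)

After 1 (visit(C)): cur=C back=1 fwd=0
After 2 (back): cur=HOME back=0 fwd=1
After 3 (forward): cur=C back=1 fwd=0
After 4 (visit(F)): cur=F back=2 fwd=0
After 5 (back): cur=C back=1 fwd=1
After 6 (forward): cur=F back=2 fwd=0
After 7 (back): cur=C back=1 fwd=1

Answer: back: HOME
current: C
forward: F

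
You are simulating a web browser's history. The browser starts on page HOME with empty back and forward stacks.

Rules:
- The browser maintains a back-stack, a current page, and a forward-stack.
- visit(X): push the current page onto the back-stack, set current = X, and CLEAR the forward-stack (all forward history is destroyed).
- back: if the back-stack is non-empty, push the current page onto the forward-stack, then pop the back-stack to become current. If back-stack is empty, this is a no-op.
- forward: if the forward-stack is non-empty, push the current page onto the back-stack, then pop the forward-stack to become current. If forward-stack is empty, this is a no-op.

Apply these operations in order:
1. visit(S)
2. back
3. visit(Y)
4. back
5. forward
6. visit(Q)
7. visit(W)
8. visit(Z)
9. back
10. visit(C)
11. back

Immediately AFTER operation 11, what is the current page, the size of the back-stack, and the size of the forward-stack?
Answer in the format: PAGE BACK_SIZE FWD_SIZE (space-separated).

After 1 (visit(S)): cur=S back=1 fwd=0
After 2 (back): cur=HOME back=0 fwd=1
After 3 (visit(Y)): cur=Y back=1 fwd=0
After 4 (back): cur=HOME back=0 fwd=1
After 5 (forward): cur=Y back=1 fwd=0
After 6 (visit(Q)): cur=Q back=2 fwd=0
After 7 (visit(W)): cur=W back=3 fwd=0
After 8 (visit(Z)): cur=Z back=4 fwd=0
After 9 (back): cur=W back=3 fwd=1
After 10 (visit(C)): cur=C back=4 fwd=0
After 11 (back): cur=W back=3 fwd=1

W 3 1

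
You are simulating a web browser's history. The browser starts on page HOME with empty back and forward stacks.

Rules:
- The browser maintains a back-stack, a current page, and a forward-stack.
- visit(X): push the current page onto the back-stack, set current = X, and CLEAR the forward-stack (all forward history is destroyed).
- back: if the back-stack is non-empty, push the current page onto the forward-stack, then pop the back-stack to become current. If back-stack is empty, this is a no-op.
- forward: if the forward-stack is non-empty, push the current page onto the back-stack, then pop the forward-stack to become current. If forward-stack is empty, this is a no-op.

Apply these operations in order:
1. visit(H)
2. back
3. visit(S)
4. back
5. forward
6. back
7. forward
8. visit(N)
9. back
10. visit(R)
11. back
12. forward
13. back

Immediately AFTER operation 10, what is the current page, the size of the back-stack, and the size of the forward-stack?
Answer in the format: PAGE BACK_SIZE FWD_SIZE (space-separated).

After 1 (visit(H)): cur=H back=1 fwd=0
After 2 (back): cur=HOME back=0 fwd=1
After 3 (visit(S)): cur=S back=1 fwd=0
After 4 (back): cur=HOME back=0 fwd=1
After 5 (forward): cur=S back=1 fwd=0
After 6 (back): cur=HOME back=0 fwd=1
After 7 (forward): cur=S back=1 fwd=0
After 8 (visit(N)): cur=N back=2 fwd=0
After 9 (back): cur=S back=1 fwd=1
After 10 (visit(R)): cur=R back=2 fwd=0

R 2 0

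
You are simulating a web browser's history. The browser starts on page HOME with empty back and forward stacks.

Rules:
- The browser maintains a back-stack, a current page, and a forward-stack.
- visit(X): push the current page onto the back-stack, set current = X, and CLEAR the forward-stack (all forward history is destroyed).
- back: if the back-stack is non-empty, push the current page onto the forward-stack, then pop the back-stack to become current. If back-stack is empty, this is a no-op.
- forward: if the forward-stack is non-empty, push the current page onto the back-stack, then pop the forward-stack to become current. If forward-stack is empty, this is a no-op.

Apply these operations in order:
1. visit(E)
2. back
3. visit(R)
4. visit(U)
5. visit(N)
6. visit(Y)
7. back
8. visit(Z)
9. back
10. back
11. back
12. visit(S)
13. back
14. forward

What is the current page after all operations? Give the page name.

After 1 (visit(E)): cur=E back=1 fwd=0
After 2 (back): cur=HOME back=0 fwd=1
After 3 (visit(R)): cur=R back=1 fwd=0
After 4 (visit(U)): cur=U back=2 fwd=0
After 5 (visit(N)): cur=N back=3 fwd=0
After 6 (visit(Y)): cur=Y back=4 fwd=0
After 7 (back): cur=N back=3 fwd=1
After 8 (visit(Z)): cur=Z back=4 fwd=0
After 9 (back): cur=N back=3 fwd=1
After 10 (back): cur=U back=2 fwd=2
After 11 (back): cur=R back=1 fwd=3
After 12 (visit(S)): cur=S back=2 fwd=0
After 13 (back): cur=R back=1 fwd=1
After 14 (forward): cur=S back=2 fwd=0

Answer: S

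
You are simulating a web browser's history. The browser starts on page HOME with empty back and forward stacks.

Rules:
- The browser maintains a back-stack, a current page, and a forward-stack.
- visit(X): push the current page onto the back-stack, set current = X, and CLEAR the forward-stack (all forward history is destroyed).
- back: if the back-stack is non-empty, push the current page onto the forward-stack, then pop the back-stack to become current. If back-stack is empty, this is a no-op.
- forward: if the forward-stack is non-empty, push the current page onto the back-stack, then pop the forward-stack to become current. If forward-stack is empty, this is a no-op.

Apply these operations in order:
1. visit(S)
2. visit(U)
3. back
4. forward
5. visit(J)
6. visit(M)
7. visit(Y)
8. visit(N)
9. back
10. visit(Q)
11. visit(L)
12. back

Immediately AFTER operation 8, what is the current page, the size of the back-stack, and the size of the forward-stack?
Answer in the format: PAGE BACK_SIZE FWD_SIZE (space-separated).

After 1 (visit(S)): cur=S back=1 fwd=0
After 2 (visit(U)): cur=U back=2 fwd=0
After 3 (back): cur=S back=1 fwd=1
After 4 (forward): cur=U back=2 fwd=0
After 5 (visit(J)): cur=J back=3 fwd=0
After 6 (visit(M)): cur=M back=4 fwd=0
After 7 (visit(Y)): cur=Y back=5 fwd=0
After 8 (visit(N)): cur=N back=6 fwd=0

N 6 0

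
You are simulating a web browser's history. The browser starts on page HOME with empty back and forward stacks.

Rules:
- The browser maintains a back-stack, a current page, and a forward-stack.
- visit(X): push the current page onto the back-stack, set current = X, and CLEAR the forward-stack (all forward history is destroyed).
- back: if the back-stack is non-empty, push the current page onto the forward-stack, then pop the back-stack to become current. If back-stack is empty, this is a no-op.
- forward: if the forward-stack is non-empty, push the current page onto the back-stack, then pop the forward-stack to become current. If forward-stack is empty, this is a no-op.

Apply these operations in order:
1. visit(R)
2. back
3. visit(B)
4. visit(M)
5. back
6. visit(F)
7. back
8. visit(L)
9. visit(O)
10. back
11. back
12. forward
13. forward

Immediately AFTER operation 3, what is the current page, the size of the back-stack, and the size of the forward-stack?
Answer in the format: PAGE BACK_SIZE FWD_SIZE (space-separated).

After 1 (visit(R)): cur=R back=1 fwd=0
After 2 (back): cur=HOME back=0 fwd=1
After 3 (visit(B)): cur=B back=1 fwd=0

B 1 0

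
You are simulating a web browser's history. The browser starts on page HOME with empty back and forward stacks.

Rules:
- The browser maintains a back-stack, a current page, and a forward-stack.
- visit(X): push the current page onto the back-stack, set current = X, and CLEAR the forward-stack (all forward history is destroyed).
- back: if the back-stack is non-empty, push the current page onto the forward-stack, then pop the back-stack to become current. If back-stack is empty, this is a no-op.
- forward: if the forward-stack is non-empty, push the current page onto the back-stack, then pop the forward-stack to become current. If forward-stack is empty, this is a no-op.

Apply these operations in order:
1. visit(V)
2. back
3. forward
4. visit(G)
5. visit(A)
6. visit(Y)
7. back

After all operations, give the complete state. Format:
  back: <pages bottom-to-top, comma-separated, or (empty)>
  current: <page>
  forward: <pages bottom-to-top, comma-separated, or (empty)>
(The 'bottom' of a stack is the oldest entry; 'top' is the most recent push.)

After 1 (visit(V)): cur=V back=1 fwd=0
After 2 (back): cur=HOME back=0 fwd=1
After 3 (forward): cur=V back=1 fwd=0
After 4 (visit(G)): cur=G back=2 fwd=0
After 5 (visit(A)): cur=A back=3 fwd=0
After 6 (visit(Y)): cur=Y back=4 fwd=0
After 7 (back): cur=A back=3 fwd=1

Answer: back: HOME,V,G
current: A
forward: Y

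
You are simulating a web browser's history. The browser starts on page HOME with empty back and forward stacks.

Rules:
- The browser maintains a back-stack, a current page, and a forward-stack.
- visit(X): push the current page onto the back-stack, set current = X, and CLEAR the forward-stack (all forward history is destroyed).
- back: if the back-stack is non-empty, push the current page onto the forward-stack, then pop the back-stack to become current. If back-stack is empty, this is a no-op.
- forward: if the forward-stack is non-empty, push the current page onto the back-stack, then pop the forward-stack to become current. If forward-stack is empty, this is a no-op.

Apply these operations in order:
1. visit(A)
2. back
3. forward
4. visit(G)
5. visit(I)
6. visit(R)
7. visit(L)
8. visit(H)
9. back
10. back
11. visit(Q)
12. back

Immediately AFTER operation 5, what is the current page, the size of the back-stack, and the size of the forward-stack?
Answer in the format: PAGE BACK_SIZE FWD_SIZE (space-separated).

After 1 (visit(A)): cur=A back=1 fwd=0
After 2 (back): cur=HOME back=0 fwd=1
After 3 (forward): cur=A back=1 fwd=0
After 4 (visit(G)): cur=G back=2 fwd=0
After 5 (visit(I)): cur=I back=3 fwd=0

I 3 0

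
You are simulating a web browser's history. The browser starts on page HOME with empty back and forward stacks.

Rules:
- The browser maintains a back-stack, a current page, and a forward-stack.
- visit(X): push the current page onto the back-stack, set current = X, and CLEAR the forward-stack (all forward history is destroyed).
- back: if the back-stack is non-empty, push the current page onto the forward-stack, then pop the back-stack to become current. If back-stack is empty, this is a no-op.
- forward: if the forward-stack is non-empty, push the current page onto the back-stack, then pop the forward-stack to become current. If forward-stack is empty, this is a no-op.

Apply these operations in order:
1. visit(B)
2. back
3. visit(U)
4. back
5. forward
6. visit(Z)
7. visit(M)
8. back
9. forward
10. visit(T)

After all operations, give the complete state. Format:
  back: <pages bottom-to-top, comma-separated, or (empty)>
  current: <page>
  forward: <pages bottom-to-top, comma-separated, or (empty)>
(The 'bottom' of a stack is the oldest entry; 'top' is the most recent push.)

Answer: back: HOME,U,Z,M
current: T
forward: (empty)

Derivation:
After 1 (visit(B)): cur=B back=1 fwd=0
After 2 (back): cur=HOME back=0 fwd=1
After 3 (visit(U)): cur=U back=1 fwd=0
After 4 (back): cur=HOME back=0 fwd=1
After 5 (forward): cur=U back=1 fwd=0
After 6 (visit(Z)): cur=Z back=2 fwd=0
After 7 (visit(M)): cur=M back=3 fwd=0
After 8 (back): cur=Z back=2 fwd=1
After 9 (forward): cur=M back=3 fwd=0
After 10 (visit(T)): cur=T back=4 fwd=0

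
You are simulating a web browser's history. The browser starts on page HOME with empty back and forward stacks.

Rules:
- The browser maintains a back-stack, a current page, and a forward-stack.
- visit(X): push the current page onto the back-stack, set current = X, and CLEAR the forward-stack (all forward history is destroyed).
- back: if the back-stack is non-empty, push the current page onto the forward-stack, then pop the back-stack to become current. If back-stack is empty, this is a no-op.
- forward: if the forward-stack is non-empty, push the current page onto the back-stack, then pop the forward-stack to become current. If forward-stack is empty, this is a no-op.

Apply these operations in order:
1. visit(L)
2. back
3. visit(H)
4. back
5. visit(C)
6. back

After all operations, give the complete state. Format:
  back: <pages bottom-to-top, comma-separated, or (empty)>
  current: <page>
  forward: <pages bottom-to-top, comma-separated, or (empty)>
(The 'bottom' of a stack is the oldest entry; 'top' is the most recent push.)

After 1 (visit(L)): cur=L back=1 fwd=0
After 2 (back): cur=HOME back=0 fwd=1
After 3 (visit(H)): cur=H back=1 fwd=0
After 4 (back): cur=HOME back=0 fwd=1
After 5 (visit(C)): cur=C back=1 fwd=0
After 6 (back): cur=HOME back=0 fwd=1

Answer: back: (empty)
current: HOME
forward: C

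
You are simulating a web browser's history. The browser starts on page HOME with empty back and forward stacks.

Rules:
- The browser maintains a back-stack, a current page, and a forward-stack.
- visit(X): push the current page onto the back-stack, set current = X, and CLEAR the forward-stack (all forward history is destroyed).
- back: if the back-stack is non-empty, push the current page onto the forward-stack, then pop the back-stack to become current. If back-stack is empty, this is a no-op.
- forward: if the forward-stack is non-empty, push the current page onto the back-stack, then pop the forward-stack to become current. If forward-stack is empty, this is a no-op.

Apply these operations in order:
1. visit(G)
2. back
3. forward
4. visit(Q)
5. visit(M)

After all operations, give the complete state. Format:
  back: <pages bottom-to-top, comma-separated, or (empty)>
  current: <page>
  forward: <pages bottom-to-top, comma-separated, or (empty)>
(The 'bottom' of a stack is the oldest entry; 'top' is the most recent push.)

Answer: back: HOME,G,Q
current: M
forward: (empty)

Derivation:
After 1 (visit(G)): cur=G back=1 fwd=0
After 2 (back): cur=HOME back=0 fwd=1
After 3 (forward): cur=G back=1 fwd=0
After 4 (visit(Q)): cur=Q back=2 fwd=0
After 5 (visit(M)): cur=M back=3 fwd=0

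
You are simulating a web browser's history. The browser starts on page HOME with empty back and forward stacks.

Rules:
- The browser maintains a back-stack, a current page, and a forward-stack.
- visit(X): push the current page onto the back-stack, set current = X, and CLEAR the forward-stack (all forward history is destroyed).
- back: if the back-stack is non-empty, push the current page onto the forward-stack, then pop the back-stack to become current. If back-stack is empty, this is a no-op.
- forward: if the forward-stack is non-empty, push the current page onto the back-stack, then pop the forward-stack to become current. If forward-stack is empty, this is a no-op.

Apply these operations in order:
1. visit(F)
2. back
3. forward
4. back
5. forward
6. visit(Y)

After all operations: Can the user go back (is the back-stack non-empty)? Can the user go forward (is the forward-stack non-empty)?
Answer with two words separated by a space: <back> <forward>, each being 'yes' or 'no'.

After 1 (visit(F)): cur=F back=1 fwd=0
After 2 (back): cur=HOME back=0 fwd=1
After 3 (forward): cur=F back=1 fwd=0
After 4 (back): cur=HOME back=0 fwd=1
After 5 (forward): cur=F back=1 fwd=0
After 6 (visit(Y)): cur=Y back=2 fwd=0

Answer: yes no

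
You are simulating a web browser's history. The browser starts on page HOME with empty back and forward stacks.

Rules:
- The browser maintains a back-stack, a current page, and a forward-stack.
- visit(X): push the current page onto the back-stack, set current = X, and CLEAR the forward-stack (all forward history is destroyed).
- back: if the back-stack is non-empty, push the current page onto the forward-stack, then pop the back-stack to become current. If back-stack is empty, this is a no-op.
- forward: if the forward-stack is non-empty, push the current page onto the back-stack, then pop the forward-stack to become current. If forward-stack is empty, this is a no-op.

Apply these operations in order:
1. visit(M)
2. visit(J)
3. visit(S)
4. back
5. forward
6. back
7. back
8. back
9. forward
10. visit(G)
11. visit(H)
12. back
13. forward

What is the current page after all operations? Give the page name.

Answer: H

Derivation:
After 1 (visit(M)): cur=M back=1 fwd=0
After 2 (visit(J)): cur=J back=2 fwd=0
After 3 (visit(S)): cur=S back=3 fwd=0
After 4 (back): cur=J back=2 fwd=1
After 5 (forward): cur=S back=3 fwd=0
After 6 (back): cur=J back=2 fwd=1
After 7 (back): cur=M back=1 fwd=2
After 8 (back): cur=HOME back=0 fwd=3
After 9 (forward): cur=M back=1 fwd=2
After 10 (visit(G)): cur=G back=2 fwd=0
After 11 (visit(H)): cur=H back=3 fwd=0
After 12 (back): cur=G back=2 fwd=1
After 13 (forward): cur=H back=3 fwd=0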